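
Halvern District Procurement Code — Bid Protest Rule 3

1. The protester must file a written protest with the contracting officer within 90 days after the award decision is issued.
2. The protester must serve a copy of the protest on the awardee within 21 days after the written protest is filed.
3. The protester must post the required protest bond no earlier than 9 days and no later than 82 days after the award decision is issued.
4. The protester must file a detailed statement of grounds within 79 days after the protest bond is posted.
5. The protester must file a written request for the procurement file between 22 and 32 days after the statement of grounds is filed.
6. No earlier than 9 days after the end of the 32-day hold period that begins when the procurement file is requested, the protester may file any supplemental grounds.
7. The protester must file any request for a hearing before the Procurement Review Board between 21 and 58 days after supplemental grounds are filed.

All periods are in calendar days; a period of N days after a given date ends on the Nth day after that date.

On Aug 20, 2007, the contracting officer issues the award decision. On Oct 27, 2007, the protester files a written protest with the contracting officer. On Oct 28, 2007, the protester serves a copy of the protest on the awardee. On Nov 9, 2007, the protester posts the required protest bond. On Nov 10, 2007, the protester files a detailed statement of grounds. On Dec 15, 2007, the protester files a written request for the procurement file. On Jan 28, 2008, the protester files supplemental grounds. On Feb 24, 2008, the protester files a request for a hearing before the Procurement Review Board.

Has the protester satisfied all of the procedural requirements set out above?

Step 1: 90 days after Aug 20, 2007 (when the award decision is issued) is Nov 18, 2007; done Oct 27, 2007 — timely.
Step 2: 21 days after Oct 27, 2007 (when the written protest is filed) is Nov 17, 2007; done Oct 28, 2007 — timely.
Step 3: the window is 9–82 days after Aug 20, 2007 (when the award decision is issued), so Aug 29, 2007 through Nov 10, 2007; Nov 9, 2007 falls inside that range.
Step 4: 79 days after Nov 9, 2007 (when the protest bond is posted) is Jan 27, 2008; done Nov 10, 2007 — timely.
Step 5: the window is 22–32 days after Nov 10, 2007 (when the statement of grounds is filed), so Dec 2, 2007 through Dec 12, 2007; Dec 15, 2007 is 3 days past the end of the window.

No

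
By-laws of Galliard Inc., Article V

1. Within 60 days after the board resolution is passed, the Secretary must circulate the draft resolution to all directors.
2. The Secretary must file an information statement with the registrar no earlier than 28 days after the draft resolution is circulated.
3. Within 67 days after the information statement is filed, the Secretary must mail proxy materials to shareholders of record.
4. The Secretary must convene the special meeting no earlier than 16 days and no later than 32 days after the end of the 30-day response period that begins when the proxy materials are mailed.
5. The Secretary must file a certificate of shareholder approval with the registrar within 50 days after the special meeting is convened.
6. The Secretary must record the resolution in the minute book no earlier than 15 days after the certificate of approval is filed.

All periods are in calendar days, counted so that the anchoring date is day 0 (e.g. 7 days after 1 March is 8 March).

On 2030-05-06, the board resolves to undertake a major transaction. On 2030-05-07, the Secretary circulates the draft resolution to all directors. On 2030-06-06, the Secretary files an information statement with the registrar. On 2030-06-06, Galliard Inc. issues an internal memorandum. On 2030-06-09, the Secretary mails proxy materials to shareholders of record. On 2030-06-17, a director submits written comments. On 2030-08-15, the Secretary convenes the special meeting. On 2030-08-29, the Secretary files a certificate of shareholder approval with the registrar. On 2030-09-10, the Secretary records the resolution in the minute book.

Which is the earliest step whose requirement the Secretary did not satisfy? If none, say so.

(1) due by 2030-05-06 + 60 days = 2030-07-05; done 2030-05-07 — timely.
(2) permitted from 2030-05-07 + 28 days = 2030-06-04 onward; done 2030-06-06 — permitted.
(3) due by 2030-06-06 + 67 days = 2030-08-12; completed 2030-06-09, before the deadline.
(4) the permitted window runs from 2030-07-09 + 16 = 2030-07-25 to 2030-07-09 + 32 = 2030-08-10; done 2030-08-15 — 5 days after the window closed.
That is the first point of non-compliance.

Step 4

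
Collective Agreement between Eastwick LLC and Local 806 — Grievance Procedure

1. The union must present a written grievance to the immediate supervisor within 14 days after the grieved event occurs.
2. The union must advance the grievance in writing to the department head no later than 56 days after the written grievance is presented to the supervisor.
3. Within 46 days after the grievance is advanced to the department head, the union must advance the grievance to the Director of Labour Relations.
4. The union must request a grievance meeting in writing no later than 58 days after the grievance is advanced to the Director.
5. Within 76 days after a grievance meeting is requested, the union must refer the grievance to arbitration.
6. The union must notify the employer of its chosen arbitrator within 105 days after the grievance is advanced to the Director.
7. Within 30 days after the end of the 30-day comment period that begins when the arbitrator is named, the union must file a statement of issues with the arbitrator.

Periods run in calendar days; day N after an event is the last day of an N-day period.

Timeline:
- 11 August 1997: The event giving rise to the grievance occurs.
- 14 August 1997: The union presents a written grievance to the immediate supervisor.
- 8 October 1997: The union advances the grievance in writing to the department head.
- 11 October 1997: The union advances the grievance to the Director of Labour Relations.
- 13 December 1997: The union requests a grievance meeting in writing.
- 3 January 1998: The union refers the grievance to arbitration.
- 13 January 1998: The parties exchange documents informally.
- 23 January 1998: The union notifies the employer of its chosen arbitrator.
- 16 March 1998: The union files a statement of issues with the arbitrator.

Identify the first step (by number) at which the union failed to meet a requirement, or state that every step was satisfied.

Step 1 — counting 14 days from 11 August 1997 (when the grieved event occurs) gives a deadline of 25 August 1997; 14 August 1997 is within that limit.
Step 2 — counting 56 days from 14 August 1997 (when the written grievance is presented to the supervisor) gives a deadline of 9 October 1997; completed 8 October 1997, before the deadline.
Step 3 — counting 46 days from 8 October 1997 (when the grievance is advanced to the department head) gives a deadline of 23 November 1997; completed 11 October 1997, before the deadline.
Step 4 — counting 58 days from 11 October 1997 (when the grievance is advanced to the Director) gives a deadline of 8 December 1997; not done until 13 December 1997, 5 days after the deadline.
No need to go further; step 4 was not satisfied.

Step 4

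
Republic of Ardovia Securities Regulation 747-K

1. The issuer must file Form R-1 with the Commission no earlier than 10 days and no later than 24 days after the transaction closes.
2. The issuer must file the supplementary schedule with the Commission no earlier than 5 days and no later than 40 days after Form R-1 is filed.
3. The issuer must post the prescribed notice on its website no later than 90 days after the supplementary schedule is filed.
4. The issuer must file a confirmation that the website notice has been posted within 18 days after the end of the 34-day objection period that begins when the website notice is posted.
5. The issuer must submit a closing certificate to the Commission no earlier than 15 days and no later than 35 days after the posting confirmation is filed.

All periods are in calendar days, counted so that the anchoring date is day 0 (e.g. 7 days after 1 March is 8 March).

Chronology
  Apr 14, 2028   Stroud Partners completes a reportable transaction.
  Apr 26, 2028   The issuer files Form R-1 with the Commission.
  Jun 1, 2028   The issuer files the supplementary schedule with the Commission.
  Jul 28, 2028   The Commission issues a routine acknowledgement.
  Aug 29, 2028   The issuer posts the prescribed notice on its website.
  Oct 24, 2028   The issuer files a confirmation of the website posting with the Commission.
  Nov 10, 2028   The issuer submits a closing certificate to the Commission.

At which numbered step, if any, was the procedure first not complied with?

(1) the permitted window runs from Apr 14, 2028 + 10 = Apr 24, 2028 to Apr 14, 2028 + 24 = May 8, 2028; done Apr 26, 2028, which is between those dates.
(2) the permitted window runs from Apr 26, 2028 + 5 = May 1, 2028 to Apr 26, 2028 + 40 = Jun 5, 2028; done Jun 1, 2028 — within the window.
(3) due by Jun 1, 2028 + 90 days = Aug 30, 2028; done Aug 29, 2028 — timely.
(4) due by Oct 2, 2028 + 18 days = Oct 20, 2028; not done until Oct 24, 2028, 4 days after the deadline.

Step 4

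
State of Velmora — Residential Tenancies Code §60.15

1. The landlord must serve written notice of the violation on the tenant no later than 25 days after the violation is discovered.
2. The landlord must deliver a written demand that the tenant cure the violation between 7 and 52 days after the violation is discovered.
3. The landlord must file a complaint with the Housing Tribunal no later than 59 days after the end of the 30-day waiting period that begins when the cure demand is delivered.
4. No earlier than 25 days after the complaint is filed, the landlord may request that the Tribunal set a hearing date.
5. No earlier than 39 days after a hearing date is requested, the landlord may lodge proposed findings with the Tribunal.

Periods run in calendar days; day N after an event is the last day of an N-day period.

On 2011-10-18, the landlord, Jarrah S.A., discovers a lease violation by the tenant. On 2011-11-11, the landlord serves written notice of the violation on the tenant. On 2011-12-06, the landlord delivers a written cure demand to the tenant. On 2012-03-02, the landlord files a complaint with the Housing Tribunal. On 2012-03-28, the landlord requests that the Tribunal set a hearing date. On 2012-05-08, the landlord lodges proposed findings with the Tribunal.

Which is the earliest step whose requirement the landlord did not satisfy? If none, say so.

(1) due by 2011-10-18 + 25 days = 2011-11-12; completed 2011-11-11, before the deadline.
(2) the permitted window runs from 2011-10-18 + 7 = 2011-10-25 to 2011-10-18 + 52 = 2011-12-09; 2011-12-06 falls inside that range.
(3) due by 2012-01-05 + 59 days = 2012-03-04; 2012-03-02 is within that limit.
(4) permitted from 2012-03-02 + 25 days = 2012-03-27 onward; done 2012-03-28, after the minimum wait.
(5) permitted from 2012-03-28 + 39 days = 2012-05-06 onward; 2012-05-08 is on or after that date.

None — every step was satisfied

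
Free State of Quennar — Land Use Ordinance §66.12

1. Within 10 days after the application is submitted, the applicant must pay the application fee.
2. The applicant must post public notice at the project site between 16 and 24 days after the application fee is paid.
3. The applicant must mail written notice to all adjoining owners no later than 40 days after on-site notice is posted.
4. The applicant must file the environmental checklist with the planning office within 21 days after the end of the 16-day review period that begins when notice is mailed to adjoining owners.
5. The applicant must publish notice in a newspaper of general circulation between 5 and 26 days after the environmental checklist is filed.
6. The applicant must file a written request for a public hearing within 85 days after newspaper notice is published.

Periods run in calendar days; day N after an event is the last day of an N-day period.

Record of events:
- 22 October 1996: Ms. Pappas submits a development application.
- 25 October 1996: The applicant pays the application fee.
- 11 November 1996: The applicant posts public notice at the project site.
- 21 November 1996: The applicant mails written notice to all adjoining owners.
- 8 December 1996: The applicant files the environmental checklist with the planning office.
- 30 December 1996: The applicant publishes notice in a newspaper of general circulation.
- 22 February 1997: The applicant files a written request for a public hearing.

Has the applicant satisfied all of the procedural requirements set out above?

Step 1 — counting 10 days from 22 October 1996 (when the application is submitted) gives a deadline of 1 November 1996; completed 25 October 1996, before the deadline.
Step 2 — 16 and 24 days from 25 October 1996 (when the application fee is paid) are 10 November 1996 and 18 November 1996 respectively; done 11 November 1996 — within the window.
Step 3 — counting 40 days from 11 November 1996 (when on-site notice is posted) gives a deadline of 21 December 1996; completed 21 November 1996, before the deadline.
Step 4 — counting 21 days from 7 December 1996 (end of the 16-day review period, which began when notice is mailed to adjoining owners on 21 November 1996) gives a deadline of 28 December 1996; done 8 December 1996 — timely.
Step 5 — 5 and 26 days from 8 December 1996 (when the environmental checklist is filed) are 13 December 1996 and 3 January 1997 respectively; 30 December 1996 falls inside that range.
Step 6 — counting 85 days from 30 December 1996 (when newspaper notice is published) gives a deadline of 25 March 1997; done 22 February 1997 — timely.

Yes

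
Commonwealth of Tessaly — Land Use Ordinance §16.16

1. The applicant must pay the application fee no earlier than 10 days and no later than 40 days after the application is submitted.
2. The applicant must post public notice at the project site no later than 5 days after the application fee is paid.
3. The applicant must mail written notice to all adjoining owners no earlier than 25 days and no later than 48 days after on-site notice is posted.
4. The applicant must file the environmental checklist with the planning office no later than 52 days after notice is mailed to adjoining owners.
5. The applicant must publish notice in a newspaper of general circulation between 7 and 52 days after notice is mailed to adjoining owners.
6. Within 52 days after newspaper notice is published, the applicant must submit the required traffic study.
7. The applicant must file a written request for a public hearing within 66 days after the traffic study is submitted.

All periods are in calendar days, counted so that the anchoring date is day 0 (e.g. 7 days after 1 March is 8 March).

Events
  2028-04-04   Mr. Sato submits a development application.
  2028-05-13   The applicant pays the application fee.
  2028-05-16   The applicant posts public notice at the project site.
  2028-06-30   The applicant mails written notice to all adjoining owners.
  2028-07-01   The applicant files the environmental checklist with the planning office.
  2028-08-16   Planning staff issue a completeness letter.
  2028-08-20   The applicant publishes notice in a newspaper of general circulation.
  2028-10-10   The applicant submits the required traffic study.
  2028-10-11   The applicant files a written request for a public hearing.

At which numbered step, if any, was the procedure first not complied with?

None — every step was satisfied

(1) the permitted window runs from 2028-04-04 + 10 = 2028-04-14 to 2028-04-04 + 40 = 2028-05-14; done 2028-05-13 — within the window.
(2) due by 2028-05-13 + 5 days = 2028-05-18; completed 2028-05-16, before the deadline.
(3) the permitted window runs from 2028-05-16 + 25 = 2028-06-10 to 2028-05-16 + 48 = 2028-07-03; done 2028-06-30 — within the window.
(4) due by 2028-06-30 + 52 days = 2028-08-21; 2028-07-01 is within that limit.
(5) the permitted window runs from 2028-06-30 + 7 = 2028-07-07 to 2028-06-30 + 52 = 2028-08-21; 2028-08-20 falls inside that range.
(6) due by 2028-08-20 + 52 days = 2028-10-11; 2028-10-10 is within that limit.
(7) due by 2028-10-10 + 66 days = 2028-12-15; 2028-10-11 is within that limit.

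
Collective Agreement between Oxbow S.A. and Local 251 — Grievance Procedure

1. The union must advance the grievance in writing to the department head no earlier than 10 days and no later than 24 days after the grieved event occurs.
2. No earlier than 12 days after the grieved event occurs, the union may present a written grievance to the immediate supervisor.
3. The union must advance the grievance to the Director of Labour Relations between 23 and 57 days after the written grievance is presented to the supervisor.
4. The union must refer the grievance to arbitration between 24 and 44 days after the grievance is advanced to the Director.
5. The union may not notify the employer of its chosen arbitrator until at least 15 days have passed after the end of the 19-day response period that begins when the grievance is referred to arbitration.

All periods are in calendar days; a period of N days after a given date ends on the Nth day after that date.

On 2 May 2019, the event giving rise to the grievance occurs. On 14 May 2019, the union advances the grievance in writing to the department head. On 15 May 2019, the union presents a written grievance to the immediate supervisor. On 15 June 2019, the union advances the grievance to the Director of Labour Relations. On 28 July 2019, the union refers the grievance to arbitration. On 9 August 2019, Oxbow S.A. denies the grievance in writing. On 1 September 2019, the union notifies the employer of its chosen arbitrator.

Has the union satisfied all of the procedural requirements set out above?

(1) the permitted window runs from 2 May 2019 + 10 = 12 May 2019 to 2 May 2019 + 24 = 26 May 2019; done 14 May 2019, which is between those dates.
(2) permitted from 2 May 2019 + 12 days = 14 May 2019 onward; done 15 May 2019, after the minimum wait.
(3) the permitted window runs from 15 May 2019 + 23 = 7 June 2019 to 15 May 2019 + 57 = 11 July 2019; 15 June 2019 falls inside that range.
(4) the permitted window runs from 15 June 2019 + 24 = 9 July 2019 to 15 June 2019 + 44 = 29 July 2019; done 28 July 2019 — within the window.
(5) permitted from 16 August 2019 + 15 days = 31 August 2019 onward; 1 September 2019 is on or after that date.

Yes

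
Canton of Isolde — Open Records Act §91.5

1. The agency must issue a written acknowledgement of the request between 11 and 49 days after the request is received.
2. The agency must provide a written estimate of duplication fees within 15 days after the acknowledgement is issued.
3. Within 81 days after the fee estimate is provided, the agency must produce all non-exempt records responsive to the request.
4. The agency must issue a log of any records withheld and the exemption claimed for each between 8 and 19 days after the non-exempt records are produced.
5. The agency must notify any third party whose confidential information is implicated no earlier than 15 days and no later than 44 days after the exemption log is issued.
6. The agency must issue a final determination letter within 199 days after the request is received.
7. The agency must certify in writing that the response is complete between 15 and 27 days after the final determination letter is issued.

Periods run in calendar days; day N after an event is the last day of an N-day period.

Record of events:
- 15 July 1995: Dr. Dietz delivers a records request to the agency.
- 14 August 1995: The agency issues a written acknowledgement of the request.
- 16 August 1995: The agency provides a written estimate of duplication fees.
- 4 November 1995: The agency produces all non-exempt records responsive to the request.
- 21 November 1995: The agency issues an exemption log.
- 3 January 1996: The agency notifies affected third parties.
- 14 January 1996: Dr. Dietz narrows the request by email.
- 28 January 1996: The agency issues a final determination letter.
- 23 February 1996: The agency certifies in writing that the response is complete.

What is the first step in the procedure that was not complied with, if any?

None — every step was satisfied

Step 1: the window is 11–49 days after 15 July 1995 (when the request is received), so 26 July 1995 through 2 September 1995; 14 August 1995 falls inside that range.
Step 2: 15 days after 14 August 1995 (when the acknowledgement is issued) is 29 August 1995; done 16 August 1995 — timely.
Step 3: 81 days after 16 August 1995 (when the fee estimate is provided) is 5 November 1995; done 4 November 1995 — timely.
Step 4: the window is 8–19 days after 4 November 1995 (when the non-exempt records are produced), so 12 November 1995 through 23 November 1995; 21 November 1995 falls inside that range.
Step 5: the window is 15–44 days after 21 November 1995 (when the exemption log is issued), so 6 December 1995 through 4 January 1996; done 3 January 1996, which is between those dates.
Step 6: 199 days after 15 July 1995 (when the request is received) is 30 January 1996; done 28 January 1996 — timely.
Step 7: the window is 15–27 days after 28 January 1996 (when the final determination letter is issued), so 12 February 1996 through 24 February 1996; 23 February 1996 falls inside that range.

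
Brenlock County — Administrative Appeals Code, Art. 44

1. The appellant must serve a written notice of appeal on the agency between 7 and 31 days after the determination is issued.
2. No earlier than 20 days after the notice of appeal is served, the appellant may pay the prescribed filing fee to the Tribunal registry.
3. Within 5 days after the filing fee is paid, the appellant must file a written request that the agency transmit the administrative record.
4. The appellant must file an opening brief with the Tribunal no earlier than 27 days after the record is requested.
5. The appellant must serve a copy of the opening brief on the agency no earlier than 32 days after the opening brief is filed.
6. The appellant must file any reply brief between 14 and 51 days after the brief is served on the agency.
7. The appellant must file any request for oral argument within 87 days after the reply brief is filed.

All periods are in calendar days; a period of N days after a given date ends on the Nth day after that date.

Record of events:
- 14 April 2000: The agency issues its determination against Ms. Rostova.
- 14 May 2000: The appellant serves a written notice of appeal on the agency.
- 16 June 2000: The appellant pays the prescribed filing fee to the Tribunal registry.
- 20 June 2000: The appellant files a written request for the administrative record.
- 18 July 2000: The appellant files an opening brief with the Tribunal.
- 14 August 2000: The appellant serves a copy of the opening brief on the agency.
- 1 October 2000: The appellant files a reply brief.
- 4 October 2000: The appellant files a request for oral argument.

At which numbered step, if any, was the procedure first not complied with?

Step 1: the window is 7–31 days after 14 April 2000 (when the determination is issued), so 21 April 2000 through 15 May 2000; 14 May 2000 falls inside that range.
Step 2: the earliest permitted date is 20 days after 14 May 2000 (when the notice of appeal is served), i.e. 3 June 2000; done 16 June 2000 — permitted.
Step 3: 5 days after 16 June 2000 (when the filing fee is paid) is 21 June 2000; completed 20 June 2000, before the deadline.
Step 4: the earliest permitted date is 27 days after 20 June 2000 (when the record is requested), i.e. 17 July 2000; 18 July 2000 is on or after that date.
Step 5: the earliest permitted date is 32 days after 18 July 2000 (when the opening brief is filed), i.e. 19 August 2000; 14 August 2000 is 5 days before the earliest permitted date.

Step 5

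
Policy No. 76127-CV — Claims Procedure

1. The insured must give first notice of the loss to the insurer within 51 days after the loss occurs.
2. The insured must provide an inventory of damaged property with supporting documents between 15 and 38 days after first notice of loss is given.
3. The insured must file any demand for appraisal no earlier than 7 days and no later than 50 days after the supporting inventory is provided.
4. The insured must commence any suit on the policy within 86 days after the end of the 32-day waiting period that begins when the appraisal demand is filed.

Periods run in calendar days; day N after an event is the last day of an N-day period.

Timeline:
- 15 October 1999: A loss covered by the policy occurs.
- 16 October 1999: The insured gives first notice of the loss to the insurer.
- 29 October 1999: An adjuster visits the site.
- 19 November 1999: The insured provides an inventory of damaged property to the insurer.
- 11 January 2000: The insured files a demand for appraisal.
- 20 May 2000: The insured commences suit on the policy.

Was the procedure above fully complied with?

Step 1 — counting 51 days from 15 October 1999 (when the loss occurs) gives a deadline of 5 December 1999; completed 16 October 1999, before the deadline.
Step 2 — 15 and 38 days from 16 October 1999 (when first notice of loss is given) are 31 October 1999 and 23 November 1999 respectively; 19 November 1999 falls inside that range.
Step 3 — 7 and 50 days from 19 November 1999 (when the supporting inventory is provided) are 26 November 1999 and 8 January 2000 respectively; 11 January 2000 is 3 days past the end of the window.
Later steps need not be reached.

No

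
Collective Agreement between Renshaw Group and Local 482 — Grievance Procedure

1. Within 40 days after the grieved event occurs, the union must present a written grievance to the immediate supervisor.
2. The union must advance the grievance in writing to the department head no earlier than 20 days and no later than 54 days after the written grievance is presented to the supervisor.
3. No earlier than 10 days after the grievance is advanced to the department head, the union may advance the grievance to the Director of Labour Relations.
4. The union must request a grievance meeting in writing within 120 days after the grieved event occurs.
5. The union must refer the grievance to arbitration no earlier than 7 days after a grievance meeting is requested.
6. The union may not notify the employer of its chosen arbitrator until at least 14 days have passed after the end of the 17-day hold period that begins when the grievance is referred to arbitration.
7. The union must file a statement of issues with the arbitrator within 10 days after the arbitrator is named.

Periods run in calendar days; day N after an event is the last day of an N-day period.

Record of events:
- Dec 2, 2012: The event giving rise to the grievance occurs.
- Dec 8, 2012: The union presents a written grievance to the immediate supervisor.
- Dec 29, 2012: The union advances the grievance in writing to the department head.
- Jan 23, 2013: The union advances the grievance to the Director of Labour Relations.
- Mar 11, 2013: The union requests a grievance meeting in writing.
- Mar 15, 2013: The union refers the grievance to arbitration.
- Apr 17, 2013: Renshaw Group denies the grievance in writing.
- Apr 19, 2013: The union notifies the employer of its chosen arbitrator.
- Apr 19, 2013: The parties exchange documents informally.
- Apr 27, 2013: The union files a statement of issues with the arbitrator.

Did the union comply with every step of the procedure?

Step 1 — counting 40 days from Dec 2, 2012 (when the grieved event occurs) gives a deadline of Jan 11, 2013; Dec 8, 2012 is within that limit.
Step 2 — 20 and 54 days from Dec 8, 2012 (when the written grievance is presented to the supervisor) are Dec 28, 2012 and Jan 31, 2013 respectively; done Dec 29, 2012, which is between those dates.
Step 3 — must wait 10 days from Dec 29, 2012 (when the grievance is advanced to the department head), so not before Jan 8, 2013; Jan 23, 2013 is on or after that date.
Step 4 — counting 120 days from Dec 2, 2012 (when the grieved event occurs) gives a deadline of Apr 1, 2013; Mar 11, 2013 is within that limit.
Step 5 — must wait 7 days from Mar 11, 2013 (when a grievance meeting is requested), so not before Mar 18, 2013; Mar 15, 2013 is 3 days before the earliest permitted date.

No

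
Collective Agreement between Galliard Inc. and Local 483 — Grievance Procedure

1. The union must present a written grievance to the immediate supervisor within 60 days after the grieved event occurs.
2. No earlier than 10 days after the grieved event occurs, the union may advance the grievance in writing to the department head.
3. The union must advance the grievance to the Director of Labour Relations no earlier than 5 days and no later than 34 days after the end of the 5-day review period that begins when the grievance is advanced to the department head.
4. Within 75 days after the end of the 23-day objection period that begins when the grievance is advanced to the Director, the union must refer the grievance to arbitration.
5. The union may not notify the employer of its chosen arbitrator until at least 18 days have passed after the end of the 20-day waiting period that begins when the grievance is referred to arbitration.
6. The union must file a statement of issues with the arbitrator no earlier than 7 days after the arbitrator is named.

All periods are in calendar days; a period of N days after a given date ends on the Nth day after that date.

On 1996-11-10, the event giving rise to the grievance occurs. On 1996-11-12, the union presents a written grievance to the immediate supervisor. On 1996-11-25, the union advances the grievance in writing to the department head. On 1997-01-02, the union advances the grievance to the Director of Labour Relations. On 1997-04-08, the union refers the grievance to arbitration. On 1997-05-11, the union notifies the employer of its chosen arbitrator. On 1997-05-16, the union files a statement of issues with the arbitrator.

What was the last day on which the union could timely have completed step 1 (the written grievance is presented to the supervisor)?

Step 1 runs from 1996-11-10, when the grieved event occurs. 60 days after 1996-11-10 is 1997-01-09.

1997-01-09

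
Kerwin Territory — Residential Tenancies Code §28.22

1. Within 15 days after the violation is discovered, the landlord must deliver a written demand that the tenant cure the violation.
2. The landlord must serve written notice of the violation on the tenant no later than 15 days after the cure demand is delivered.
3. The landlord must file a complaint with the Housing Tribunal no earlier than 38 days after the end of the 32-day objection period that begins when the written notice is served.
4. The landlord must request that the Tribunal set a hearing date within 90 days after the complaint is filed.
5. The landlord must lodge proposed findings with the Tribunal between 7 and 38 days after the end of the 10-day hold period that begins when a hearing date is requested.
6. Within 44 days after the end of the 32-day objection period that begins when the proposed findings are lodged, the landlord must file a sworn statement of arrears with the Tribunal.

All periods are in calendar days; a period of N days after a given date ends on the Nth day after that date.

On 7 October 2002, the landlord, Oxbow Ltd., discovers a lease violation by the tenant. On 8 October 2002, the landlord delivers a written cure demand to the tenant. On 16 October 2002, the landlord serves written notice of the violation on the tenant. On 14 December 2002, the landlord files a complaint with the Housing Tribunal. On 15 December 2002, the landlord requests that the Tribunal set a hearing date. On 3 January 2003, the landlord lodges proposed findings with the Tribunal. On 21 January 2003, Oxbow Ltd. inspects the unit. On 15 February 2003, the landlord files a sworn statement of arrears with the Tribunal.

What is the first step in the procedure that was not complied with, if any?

(1) due by 7 October 2002 + 15 days = 22 October 2002; 8 October 2002 is within that limit.
(2) due by 8 October 2002 + 15 days = 23 October 2002; completed 16 October 2002, before the deadline.
(3) permitted from 17 November 2002 + 38 days = 25 December 2002 onward; done 14 December 2002 — 11 days too early.

Step 3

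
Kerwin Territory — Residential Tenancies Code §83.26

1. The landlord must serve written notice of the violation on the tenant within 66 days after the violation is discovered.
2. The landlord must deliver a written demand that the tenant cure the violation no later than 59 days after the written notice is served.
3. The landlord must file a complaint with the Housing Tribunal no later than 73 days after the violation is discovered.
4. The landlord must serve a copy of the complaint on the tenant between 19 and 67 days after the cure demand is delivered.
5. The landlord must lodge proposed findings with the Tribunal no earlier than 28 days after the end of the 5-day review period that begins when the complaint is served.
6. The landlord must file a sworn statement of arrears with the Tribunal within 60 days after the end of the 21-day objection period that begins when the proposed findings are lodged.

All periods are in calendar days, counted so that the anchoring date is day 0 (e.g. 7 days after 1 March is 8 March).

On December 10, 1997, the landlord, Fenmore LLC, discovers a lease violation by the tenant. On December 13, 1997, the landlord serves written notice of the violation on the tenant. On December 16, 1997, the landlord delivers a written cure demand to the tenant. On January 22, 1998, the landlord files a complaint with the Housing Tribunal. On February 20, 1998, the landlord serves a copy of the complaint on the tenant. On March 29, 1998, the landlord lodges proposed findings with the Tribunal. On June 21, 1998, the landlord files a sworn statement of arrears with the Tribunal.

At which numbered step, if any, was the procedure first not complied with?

Step 1 — counting 66 days from December 10, 1997 (when the violation is discovered) gives a deadline of February 14, 1998; December 13, 1997 is within that limit.
Step 2 — counting 59 days from December 13, 1997 (when the written notice is served) gives a deadline of February 10, 1998; December 16, 1997 is within that limit.
Step 3 — counting 73 days from December 10, 1997 (when the violation is discovered) gives a deadline of February 21, 1998; completed January 22, 1998, before the deadline.
Step 4 — 19 and 67 days from December 16, 1997 (when the cure demand is delivered) are January 4, 1998 and February 21, 1998 respectively; February 20, 1998 falls inside that range.
Step 5 — must wait 28 days from February 25, 1998 (end of the 5-day review period, which began when the complaint is served on February 20, 1998), so not before March 25, 1998; done March 29, 1998 — permitted.
Step 6 — counting 60 days from April 19, 1998 (end of the 21-day objection period, which began when the proposed findings are lodged on March 29, 1998) gives a deadline of June 18, 1998; June 21, 1998 misses that deadline by 3 days.
No need to go further; step 6 was not satisfied.

Step 6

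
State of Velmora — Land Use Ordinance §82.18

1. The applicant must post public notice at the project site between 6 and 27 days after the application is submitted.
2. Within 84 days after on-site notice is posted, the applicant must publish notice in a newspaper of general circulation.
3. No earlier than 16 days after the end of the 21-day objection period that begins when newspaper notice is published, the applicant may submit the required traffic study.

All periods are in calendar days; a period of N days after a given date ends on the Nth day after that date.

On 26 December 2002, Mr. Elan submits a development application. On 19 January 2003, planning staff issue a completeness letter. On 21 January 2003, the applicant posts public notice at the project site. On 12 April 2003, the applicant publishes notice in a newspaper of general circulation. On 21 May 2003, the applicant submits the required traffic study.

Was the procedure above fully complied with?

Yes

Step 1: the window is 6–27 days after 26 December 2002 (when the application is submitted), so 1 January 2003 through 22 January 2003; done 21 January 2003, which is between those dates.
Step 2: 84 days after 21 January 2003 (when on-site notice is posted) is 15 April 2003; completed 12 April 2003, before the deadline.
Step 3: the earliest permitted date is 16 days after 3 May 2003 (end of the 21-day objection period, which began when newspaper notice is published on 12 April 2003), i.e. 19 May 2003; 21 May 2003 is on or after that date.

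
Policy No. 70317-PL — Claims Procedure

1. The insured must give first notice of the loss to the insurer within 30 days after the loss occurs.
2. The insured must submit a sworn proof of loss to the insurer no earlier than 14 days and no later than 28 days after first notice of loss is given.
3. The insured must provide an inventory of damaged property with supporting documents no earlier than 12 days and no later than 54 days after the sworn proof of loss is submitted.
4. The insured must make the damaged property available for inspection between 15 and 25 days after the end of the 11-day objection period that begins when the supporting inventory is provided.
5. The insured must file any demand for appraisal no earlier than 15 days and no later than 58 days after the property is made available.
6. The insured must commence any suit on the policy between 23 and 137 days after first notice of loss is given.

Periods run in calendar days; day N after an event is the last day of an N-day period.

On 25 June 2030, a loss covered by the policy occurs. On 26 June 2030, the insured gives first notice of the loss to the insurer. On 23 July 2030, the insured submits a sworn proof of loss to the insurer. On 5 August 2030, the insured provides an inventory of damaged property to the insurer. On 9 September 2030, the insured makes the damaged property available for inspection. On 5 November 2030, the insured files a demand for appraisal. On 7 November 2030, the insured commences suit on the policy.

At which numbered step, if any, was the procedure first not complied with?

(1) due by 25 June 2030 + 30 days = 25 July 2030; done 26 June 2030 — timely.
(2) the permitted window runs from 26 June 2030 + 14 = 10 July 2030 to 26 June 2030 + 28 = 24 July 2030; done 23 July 2030 — within the window.
(3) the permitted window runs from 23 July 2030 + 12 = 4 August 2030 to 23 July 2030 + 54 = 15 September 2030; 5 August 2030 falls inside that range.
(4) the permitted window runs from 16 August 2030 + 15 = 31 August 2030 to 16 August 2030 + 25 = 10 September 2030; done 9 September 2030 — within the window.
(5) the permitted window runs from 9 September 2030 + 15 = 24 September 2030 to 9 September 2030 + 58 = 6 November 2030; done 5 November 2030, which is between those dates.
(6) the permitted window runs from 26 June 2030 + 23 = 19 July 2030 to 26 June 2030 + 137 = 10 November 2030; done 7 November 2030 — within the window.

None — every step was satisfied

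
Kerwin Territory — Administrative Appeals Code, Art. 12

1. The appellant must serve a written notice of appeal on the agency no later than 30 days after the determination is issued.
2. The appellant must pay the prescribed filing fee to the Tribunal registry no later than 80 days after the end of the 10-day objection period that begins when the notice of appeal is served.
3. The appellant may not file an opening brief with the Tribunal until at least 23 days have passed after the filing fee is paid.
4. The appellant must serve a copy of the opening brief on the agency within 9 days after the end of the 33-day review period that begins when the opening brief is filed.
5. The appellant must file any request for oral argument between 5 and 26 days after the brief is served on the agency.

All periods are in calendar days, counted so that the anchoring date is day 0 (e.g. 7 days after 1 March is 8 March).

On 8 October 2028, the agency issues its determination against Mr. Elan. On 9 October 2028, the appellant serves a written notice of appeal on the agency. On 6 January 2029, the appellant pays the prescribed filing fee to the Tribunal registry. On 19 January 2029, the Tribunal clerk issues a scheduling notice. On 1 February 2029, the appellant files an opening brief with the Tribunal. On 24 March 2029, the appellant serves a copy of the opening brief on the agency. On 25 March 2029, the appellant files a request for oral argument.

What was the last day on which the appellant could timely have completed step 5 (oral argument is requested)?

19 April 2029

Step 5 runs from 24 March 2029, when the brief is served on the agency. The window is 5–26 days after 24 March 2029; it closes on 19 April 2029.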